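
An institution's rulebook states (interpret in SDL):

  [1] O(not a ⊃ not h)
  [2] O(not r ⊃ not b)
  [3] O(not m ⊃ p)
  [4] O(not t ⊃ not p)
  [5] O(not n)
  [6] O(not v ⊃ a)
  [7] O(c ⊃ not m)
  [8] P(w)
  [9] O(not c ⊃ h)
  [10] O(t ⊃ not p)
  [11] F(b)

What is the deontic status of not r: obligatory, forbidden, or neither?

Premise 2 is O(not r ⊃ not b); even if O(not b) held, inferring O(not r) would be affirming the consequent — invalid.
No premise or chain of K-axiom applications forces O(not r), and none forces O(r). So not r is neither obligatory nor forbidden under these norms.

Neither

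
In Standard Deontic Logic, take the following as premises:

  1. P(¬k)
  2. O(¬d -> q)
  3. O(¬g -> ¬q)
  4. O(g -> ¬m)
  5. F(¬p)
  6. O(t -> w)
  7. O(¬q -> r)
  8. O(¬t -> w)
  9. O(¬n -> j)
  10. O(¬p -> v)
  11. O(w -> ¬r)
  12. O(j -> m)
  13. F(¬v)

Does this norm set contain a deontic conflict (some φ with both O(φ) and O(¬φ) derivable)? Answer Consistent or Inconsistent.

Premise 10 is O(¬p -> v); even if O(v) held, inferring O(¬p) would be affirming the consequent — invalid.
So O(¬p) is not derivable, and the apparent clash with O(p) does not arise.
A world satisfying every obligation exists (e.g. d=false, g=true, j=false, k=false, m=false, n=true, p=true, q=true, r=false, t=false, v=true, w=true); no atom is both obligatory and forbidden, so the set is consistent.

Consistent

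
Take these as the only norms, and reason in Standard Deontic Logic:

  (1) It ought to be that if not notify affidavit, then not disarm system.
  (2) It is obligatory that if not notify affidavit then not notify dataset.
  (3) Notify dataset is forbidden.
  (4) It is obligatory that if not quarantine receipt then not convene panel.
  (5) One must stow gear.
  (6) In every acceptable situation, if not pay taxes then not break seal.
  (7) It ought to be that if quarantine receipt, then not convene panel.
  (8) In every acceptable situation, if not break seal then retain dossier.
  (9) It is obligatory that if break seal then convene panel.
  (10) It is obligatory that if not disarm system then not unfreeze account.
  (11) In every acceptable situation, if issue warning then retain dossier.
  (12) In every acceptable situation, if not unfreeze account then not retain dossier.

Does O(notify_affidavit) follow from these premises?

Premises 7 and 4 are O(quarantine_receipt → ¬convene_panel) and O(¬quarantine_receipt → ¬convene_panel); every ideal world satisfies quarantine_receipt or ¬quarantine_receipt, so in either case ¬convene_panel holds — hence O(¬convene_panel).
The contrapositive of premise 9 (O(break_seal → convene_panel)) is O(¬convene_panel → ¬break_seal), and O(¬convene_panel) is already established, so O(¬break_seal).
With premise 8, O(¬break_seal → retain_dossier), the K-axiom yields O(retain_dossier).
The contrapositive of premise 12 (O(¬unfreeze_account → ¬retain_dossier)) is O(retain_dossier → unfreeze_account), and O(retain_dossier) is already established, so O(unfreeze_account).
Premise 10, O(¬disarm_system → ¬unfreeze_account), contraposes to O(unfreeze_account → disarm_system); with O(unfreeze_account) we get O(disarm_system).
The contrapositive of premise 1 (O(¬notify_affidavit → ¬disarm_system)) is O(disarm_system → notify_affidavit), and O(disarm_system) is already established, so O(notify_affidavit).
Premises 2, 3, 5, 6, 11 do not contribute to this derivation.
So O(notify_affidavit) follows.

Yes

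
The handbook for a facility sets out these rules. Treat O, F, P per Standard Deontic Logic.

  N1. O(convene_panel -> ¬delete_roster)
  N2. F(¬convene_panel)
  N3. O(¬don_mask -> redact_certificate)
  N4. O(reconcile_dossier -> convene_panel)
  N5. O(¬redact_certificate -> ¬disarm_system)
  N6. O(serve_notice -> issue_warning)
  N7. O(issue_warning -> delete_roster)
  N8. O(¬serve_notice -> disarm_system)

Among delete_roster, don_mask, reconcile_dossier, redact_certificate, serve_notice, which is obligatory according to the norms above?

Premise 2 is F(¬convene_panel), i.e. O(convene_panel).
Applying K to premise 1 (O(convene_panel -> ¬delete_roster)) and O(convene_panel) yields O(¬delete_roster).
Premise 7, O(issue_warning -> delete_roster), contraposes to O(¬delete_roster -> ¬issue_warning); with O(¬delete_roster) we get O(¬issue_warning).
The contrapositive of premise 6 (O(serve_notice -> issue_warning)) is O(¬issue_warning -> ¬serve_notice), and O(¬issue_warning) is already established, so O(¬serve_notice).
Premise 8 is O(¬serve_notice -> disarm_system); since O(¬serve_notice), deontic closure gives O(disarm_system).
The contrapositive of premise 5 (O(¬redact_certificate -> ¬disarm_system)) is O(disarm_system -> redact_certificate), and O(disarm_system) is already established, so O(redact_certificate).
So O(redact_certificate) holds — redact_certificate is obligatory. None of the other listed options is made obligatory by any chain of premises.

redact_certificate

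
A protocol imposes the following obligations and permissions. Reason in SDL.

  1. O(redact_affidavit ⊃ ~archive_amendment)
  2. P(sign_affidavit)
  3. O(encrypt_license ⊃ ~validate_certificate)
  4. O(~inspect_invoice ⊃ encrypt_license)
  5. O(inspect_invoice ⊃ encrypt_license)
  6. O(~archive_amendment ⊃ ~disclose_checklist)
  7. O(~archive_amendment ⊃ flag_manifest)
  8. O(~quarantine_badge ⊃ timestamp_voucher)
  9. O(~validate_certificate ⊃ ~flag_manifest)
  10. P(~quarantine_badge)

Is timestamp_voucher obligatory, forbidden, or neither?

Neither

Premise 8 is O(~quarantine_badge ⊃ timestamp_voucher), but O(~quarantine_badge) is not derivable from the premises (the permission P(~quarantine_badge) asserts only ~O(quarantine_badge), not O(~quarantine_badge)), so it does not yield O(timestamp_voucher).
No premise or chain of K-axiom applications forces O(timestamp_voucher), and none forces O(~timestamp_voucher). So timestamp_voucher is neither obligatory nor forbidden under these norms.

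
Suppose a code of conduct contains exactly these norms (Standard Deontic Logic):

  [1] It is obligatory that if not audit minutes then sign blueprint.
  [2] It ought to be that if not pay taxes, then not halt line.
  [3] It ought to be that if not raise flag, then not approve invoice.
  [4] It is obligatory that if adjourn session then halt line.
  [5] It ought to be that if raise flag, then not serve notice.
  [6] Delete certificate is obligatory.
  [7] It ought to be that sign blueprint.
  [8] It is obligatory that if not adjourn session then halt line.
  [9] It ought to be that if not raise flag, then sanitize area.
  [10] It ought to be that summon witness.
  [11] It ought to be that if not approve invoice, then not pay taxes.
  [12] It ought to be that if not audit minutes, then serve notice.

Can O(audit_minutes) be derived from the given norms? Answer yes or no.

Yes

Premises 8 and 4 are O(¬adjourn_session → halt_line) and O(adjourn_session → halt_line); every ideal world satisfies ¬adjourn_session or adjourn_session, so in either case halt_line holds — hence O(halt_line).
Premise 2, O(¬pay_taxes → ¬halt_line), contraposes to O(halt_line → pay_taxes); with O(halt_line) we get O(pay_taxes).
The contrapositive of premise 11 (O(¬approve_invoice → ¬pay_taxes)) is O(pay_taxes → approve_invoice), and O(pay_taxes) is already established, so O(approve_invoice).
The contrapositive of premise 3 (O(¬raise_flag → ¬approve_invoice)) is O(approve_invoice → raise_flag), and O(approve_invoice) is already established, so O(raise_flag).
With premise 5, O(raise_flag → ¬serve_notice), the K-axiom yields O(¬serve_notice).
Premise 12 is O(¬audit_minutes → serve_notice); contrapositively O(¬serve_notice → audit_minutes). Since O(¬serve_notice) holds, K gives O(audit_minutes).
Premises 1, 6, 7, 9, 10 do not contribute to this derivation.
So O(audit_minutes) follows.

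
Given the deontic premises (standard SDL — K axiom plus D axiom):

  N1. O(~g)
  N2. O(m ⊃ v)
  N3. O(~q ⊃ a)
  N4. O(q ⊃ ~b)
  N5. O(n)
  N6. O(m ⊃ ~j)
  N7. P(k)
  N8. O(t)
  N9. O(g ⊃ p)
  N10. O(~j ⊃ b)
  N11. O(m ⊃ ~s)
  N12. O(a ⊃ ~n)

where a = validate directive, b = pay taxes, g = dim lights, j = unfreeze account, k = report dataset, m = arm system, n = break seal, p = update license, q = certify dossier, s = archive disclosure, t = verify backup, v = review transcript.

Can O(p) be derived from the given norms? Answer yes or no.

Premise 9 is O(g ⊃ p), but O(g) is not derivable from the premises, so it does not yield O(p).
No other premise forces O(p). An ideal world satisfying every premise can still have p false, so O(p) is not derivable.

No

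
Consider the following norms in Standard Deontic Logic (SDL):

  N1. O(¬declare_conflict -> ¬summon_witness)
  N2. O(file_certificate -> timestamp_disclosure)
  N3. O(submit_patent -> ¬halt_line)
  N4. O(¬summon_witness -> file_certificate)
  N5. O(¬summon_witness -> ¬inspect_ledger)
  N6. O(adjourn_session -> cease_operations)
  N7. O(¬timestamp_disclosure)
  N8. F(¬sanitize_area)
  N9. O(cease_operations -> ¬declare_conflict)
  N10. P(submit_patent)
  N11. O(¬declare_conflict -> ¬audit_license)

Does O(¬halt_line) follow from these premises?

Premise 3 is O(submit_patent -> ¬halt_line), but O(submit_patent) is not derivable from the premises (the permission P(submit_patent) asserts only ¬O(¬submit_patent), not O(submit_patent)), so it does not yield O(¬halt_line).
No other premise forces O(¬halt_line). An ideal world satisfying every premise can still have ¬halt_line false, so O(¬halt_line) is not derivable.

No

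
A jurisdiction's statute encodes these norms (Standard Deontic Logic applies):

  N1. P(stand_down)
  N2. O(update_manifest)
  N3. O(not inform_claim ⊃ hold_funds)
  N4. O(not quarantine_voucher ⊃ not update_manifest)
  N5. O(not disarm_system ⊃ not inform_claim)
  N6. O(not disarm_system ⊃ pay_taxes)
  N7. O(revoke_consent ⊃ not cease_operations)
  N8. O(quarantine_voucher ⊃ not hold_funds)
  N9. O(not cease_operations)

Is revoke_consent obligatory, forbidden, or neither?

Premise 7 is O(revoke_consent ⊃ not cease_operations); even if O(not cease_operations) held, inferring O(revoke_consent) would be affirming the consequent — invalid.
No premise or chain of K-axiom applications forces O(revoke_consent), and none forces O(not revoke_consent). So revoke_consent is neither obligatory nor forbidden under these norms.

Neither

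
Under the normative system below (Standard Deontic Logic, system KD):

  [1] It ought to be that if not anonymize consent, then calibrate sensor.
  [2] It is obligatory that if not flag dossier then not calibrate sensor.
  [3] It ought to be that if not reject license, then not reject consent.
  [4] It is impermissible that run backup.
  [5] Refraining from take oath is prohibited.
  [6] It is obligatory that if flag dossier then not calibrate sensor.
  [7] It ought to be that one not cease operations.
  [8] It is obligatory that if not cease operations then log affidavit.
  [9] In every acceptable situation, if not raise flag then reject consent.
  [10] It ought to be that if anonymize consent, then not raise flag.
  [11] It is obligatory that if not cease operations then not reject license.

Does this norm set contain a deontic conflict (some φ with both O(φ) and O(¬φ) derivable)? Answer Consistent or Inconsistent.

Premises 6 and 2 cover both cases: O(flag_dossier → ¬calibrate_sensor) and O(¬flag_dossier → ¬calibrate_sensor). Since flag_dossier ∨ ¬flag_dossier is a tautology, O(¬calibrate_sensor) follows.
The contrapositive of premise 1 (O(¬anonymize_consent → calibrate_sensor)) is O(¬calibrate_sensor → anonymize_consent), and O(¬calibrate_sensor) is already established, so O(anonymize_consent).
Applying K to premise 10 (O(anonymize_consent → ¬raise_flag)) and O(anonymize_consent) yields O(¬raise_flag).
Applying K to premise 9 (O(¬raise_flag → reject_consent)) and O(¬raise_flag) yields O(reject_consent).
The contrapositive of premise 3 (O(¬reject_license → ¬reject_consent)) is O(reject_consent → reject_license), and O(reject_consent) is already established, so O(reject_license).
The contrapositive of premise 11 (O(¬cease_operations → ¬reject_license)) is O(reject_license → cease_operations), and O(reject_license) is already established, so O(cease_operations).
However, premise 7 gives O(¬cease_operations).
We now have both O(cease_operations) and O(¬cease_operations) — cease_operations is simultaneously obligatory and forbidden, violating the D-axiom.

Inconsistent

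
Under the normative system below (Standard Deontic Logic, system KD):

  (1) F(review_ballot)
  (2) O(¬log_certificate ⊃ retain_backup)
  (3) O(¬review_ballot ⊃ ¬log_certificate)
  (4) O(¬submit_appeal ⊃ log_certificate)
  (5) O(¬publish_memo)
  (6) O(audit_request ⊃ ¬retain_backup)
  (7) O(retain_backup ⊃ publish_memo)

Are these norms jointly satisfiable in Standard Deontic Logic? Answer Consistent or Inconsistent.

Inconsistent

From premise 5 we have O(¬publish_memo).
Premise 7, O(retain_backup ⊃ publish_memo), contraposes to O(¬publish_memo ⊃ ¬retain_backup); with O(¬publish_memo) we get O(¬retain_backup).
Premise 2, O(¬log_certificate ⊃ retain_backup), contraposes to O(¬retain_backup ⊃ log_certificate); with O(¬retain_backup) we get O(log_certificate).
The contrapositive of premise 3 (O(¬review_ballot ⊃ ¬log_certificate)) is O(log_certificate ⊃ review_ballot), and O(log_certificate) is already established, so O(review_ballot).
But premise 1, F(review_ballot), means O(¬review_ballot).
We now have both O(review_ballot) and O(¬review_ballot) — review_ballot is simultaneously obligatory and forbidden, violating the D-axiom.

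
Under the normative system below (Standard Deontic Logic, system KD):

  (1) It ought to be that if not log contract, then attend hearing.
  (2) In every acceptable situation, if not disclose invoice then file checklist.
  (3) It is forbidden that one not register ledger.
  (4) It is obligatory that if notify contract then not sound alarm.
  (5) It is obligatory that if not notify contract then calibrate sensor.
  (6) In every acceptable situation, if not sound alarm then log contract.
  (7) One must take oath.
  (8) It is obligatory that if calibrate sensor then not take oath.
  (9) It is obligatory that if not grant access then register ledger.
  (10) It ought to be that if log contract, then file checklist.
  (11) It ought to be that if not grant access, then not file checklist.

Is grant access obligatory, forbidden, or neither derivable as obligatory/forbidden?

Obligatory

From premise 7 we have O(take_oath).
Premise 8 is O(calibrate_sensor → ¬take_oath); contrapositively O(take_oath → ¬calibrate_sensor). Since O(take_oath) holds, K gives O(¬calibrate_sensor).
The contrapositive of premise 5 (O(¬notify_contract → calibrate_sensor)) is O(¬calibrate_sensor → notify_contract), and O(¬calibrate_sensor) is already established, so O(notify_contract).
Premise 4 is O(notify_contract → ¬sound_alarm); since O(notify_contract), deontic closure gives O(¬sound_alarm).
From O(¬sound_alarm) and premise 6, O(¬sound_alarm → log_contract), we obtain O(log_contract).
From O(log_contract) and premise 10, O(log_contract → file_checklist), we obtain O(file_checklist).
The contrapositive of premise 11 (O(¬grant_access → ¬file_checklist)) is O(file_checklist → grant_access), and O(file_checklist) is already established, so O(grant_access).
Premises 1, 2, 3, 9 do not contribute to this derivation.
Hence grant_access is obligatory.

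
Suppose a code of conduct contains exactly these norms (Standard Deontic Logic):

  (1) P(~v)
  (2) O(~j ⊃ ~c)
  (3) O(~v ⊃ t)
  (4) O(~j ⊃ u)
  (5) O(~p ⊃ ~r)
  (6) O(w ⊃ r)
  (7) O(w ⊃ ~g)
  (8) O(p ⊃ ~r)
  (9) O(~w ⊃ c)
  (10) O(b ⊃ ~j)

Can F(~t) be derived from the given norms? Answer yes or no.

No

Premise 3 is O(~v ⊃ t), but O(~v) is not derivable from the premises (the permission P(~v) asserts only ~O(v), not O(~v)), so it does not yield O(t).
No other premise forces O(t). An ideal world satisfying every premise can still have ~t true, so F(~t) is not derivable.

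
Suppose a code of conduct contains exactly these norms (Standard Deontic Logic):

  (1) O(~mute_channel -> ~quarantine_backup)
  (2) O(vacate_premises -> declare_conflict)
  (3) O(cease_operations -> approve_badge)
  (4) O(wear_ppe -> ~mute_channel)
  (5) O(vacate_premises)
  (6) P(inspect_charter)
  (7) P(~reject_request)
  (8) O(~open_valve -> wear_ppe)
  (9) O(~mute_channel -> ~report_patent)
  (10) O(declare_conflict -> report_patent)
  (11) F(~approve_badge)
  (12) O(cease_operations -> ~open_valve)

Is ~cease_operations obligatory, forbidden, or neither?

From premise 5 we have O(vacate_premises).
Premise 2 is O(vacate_premises -> declare_conflict); since O(vacate_premises), deontic closure gives O(declare_conflict).
With premise 10, O(declare_conflict -> report_patent), the K-axiom yields O(report_patent).
Premise 9, O(~mute_channel -> ~report_patent), contraposes to O(report_patent -> mute_channel); with O(report_patent) we get O(mute_channel).
The contrapositive of premise 4 (O(wear_ppe -> ~mute_channel)) is O(mute_channel -> ~wear_ppe), and O(mute_channel) is already established, so O(~wear_ppe).
Premise 8, O(~open_valve -> wear_ppe), contraposes to O(~wear_ppe -> open_valve); with O(~wear_ppe) we get O(open_valve).
Premise 12, O(cease_operations -> ~open_valve), contraposes to O(open_valve -> ~cease_operations); with O(open_valve) we get O(~cease_operations).
Premises 1, 3, 6, 7, 11 do not contribute to this derivation.
Hence ~cease_operations is obligatory.

Obligatory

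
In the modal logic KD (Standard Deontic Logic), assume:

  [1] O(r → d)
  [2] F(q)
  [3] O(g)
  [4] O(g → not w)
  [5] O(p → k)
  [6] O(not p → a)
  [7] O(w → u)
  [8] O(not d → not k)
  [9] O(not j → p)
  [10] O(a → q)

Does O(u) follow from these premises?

Premise 7 is O(w → u), but O(w) is not derivable from the premises, so it does not yield O(u).
No other premise forces O(u). An ideal world satisfying every premise can still have u false, so O(u) is not derivable.

No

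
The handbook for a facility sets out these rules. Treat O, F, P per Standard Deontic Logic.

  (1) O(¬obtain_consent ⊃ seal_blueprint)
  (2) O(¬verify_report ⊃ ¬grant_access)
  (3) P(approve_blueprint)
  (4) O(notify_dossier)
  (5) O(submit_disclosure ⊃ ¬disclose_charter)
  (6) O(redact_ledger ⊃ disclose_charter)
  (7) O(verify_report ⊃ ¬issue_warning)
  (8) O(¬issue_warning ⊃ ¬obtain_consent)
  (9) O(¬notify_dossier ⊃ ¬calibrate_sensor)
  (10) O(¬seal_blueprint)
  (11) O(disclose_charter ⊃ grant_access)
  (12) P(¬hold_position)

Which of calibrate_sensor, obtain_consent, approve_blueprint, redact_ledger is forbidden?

Premise 10 states O(¬seal_blueprint) outright.
Premise 1, O(¬obtain_consent ⊃ seal_blueprint), contraposes to O(¬seal_blueprint ⊃ obtain_consent); with O(¬seal_blueprint) we get O(obtain_consent).
Premise 8, O(¬issue_warning ⊃ ¬obtain_consent), contraposes to O(obtain_consent ⊃ issue_warning); with O(obtain_consent) we get O(issue_warning).
Premise 7, O(verify_report ⊃ ¬issue_warning), contraposes to O(issue_warning ⊃ ¬verify_report); with O(issue_warning) we get O(¬verify_report).
Premise 2 is O(¬verify_report ⊃ ¬grant_access); since O(¬verify_report), deontic closure gives O(¬grant_access).
Premise 11 is O(disclose_charter ⊃ grant_access); contrapositively O(¬grant_access ⊃ ¬disclose_charter). Since O(¬grant_access) holds, K gives O(¬disclose_charter).
Premise 6 is O(redact_ledger ⊃ disclose_charter); contrapositively O(¬disclose_charter ⊃ ¬redact_ledger). Since O(¬disclose_charter) holds, K gives O(¬redact_ledger).
So O(¬redact_ledger) holds, i.e. redact_ledger is forbidden. None of the other listed options is forbidden under the premises.

redact_ledger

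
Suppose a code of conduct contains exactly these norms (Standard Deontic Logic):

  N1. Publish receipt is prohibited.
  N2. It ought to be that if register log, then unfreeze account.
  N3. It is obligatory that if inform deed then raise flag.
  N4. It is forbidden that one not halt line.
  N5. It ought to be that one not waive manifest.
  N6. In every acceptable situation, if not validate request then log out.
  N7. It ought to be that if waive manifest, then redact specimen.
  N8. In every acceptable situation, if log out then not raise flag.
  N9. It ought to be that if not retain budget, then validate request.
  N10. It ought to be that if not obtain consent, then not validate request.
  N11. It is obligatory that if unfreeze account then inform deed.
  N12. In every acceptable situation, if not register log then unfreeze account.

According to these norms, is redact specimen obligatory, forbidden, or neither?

Premise 7 is O(waive_manifest → redact_specimen), but O(waive_manifest) is not derivable from the premises, so it does not yield O(redact_specimen).
No premise or chain of K-axiom applications forces O(redact_specimen), and none forces O(¬redact_specimen). So redact_specimen is neither obligatory nor forbidden under these norms.

Neither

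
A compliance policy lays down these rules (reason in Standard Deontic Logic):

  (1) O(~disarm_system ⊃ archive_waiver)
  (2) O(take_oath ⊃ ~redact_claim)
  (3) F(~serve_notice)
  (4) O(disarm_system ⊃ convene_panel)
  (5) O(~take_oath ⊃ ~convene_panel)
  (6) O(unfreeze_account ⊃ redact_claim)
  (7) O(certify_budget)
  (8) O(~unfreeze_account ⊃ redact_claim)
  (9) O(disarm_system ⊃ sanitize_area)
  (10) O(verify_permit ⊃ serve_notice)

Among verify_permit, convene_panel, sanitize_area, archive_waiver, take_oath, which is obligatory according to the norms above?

By case analysis on unfreeze_account: premise 6 gives O(unfreeze_account ⊃ redact_claim) and premise 8 gives O(~unfreeze_account ⊃ redact_claim), so O(redact_claim) either way.
Premise 2, O(take_oath ⊃ ~redact_claim), contraposes to O(redact_claim ⊃ ~take_oath); with O(redact_claim) we get O(~take_oath).
With premise 5, O(~take_oath ⊃ ~convene_panel), the K-axiom yields O(~convene_panel).
Premise 4, O(disarm_system ⊃ convene_panel), contraposes to O(~convene_panel ⊃ ~disarm_system); with O(~convene_panel) we get O(~disarm_system).
From O(~disarm_system) and premise 1, O(~disarm_system ⊃ archive_waiver), we obtain O(archive_waiver).
So O(archive_waiver) holds — archive_waiver is obligatory. None of the other listed options is made obligatory by any chain of premises.

archive_waiver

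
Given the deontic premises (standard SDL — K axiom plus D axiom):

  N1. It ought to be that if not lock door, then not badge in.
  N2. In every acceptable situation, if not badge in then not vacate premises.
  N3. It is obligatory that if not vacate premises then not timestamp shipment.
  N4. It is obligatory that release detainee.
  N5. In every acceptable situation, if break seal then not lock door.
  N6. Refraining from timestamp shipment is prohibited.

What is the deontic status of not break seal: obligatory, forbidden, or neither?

Obligatory

Premise 6, F(¬timestamp_shipment), is equivalent to O(timestamp_shipment).
Premise 3, O(¬vacate_premises → ¬timestamp_shipment), contraposes to O(timestamp_shipment → vacate_premises); with O(timestamp_shipment) we get O(vacate_premises).
Premise 2, O(¬badge_in → ¬vacate_premises), contraposes to O(vacate_premises → badge_in); with O(vacate_premises) we get O(badge_in).
Premise 1, O(¬lock_door → ¬badge_in), contraposes to O(badge_in → lock_door); with O(badge_in) we get O(lock_door).
Premise 5, O(break_seal → ¬lock_door), contraposes to O(lock_door → ¬break_seal); with O(lock_door) we get O(¬break_seal).
Premise 4 does not contribute to this derivation.
Hence ¬break_seal is obligatory.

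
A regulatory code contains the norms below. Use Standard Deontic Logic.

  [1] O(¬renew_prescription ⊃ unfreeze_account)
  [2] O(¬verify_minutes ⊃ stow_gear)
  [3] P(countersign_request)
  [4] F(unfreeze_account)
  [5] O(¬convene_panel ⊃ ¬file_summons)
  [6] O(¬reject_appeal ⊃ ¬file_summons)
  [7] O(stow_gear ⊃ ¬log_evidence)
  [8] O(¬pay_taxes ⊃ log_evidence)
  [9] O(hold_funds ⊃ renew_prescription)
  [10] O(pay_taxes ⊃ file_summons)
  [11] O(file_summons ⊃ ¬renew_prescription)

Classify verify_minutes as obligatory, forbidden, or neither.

Premise 4 is F(unfreeze_account), i.e. O(¬unfreeze_account).
Premise 1, O(¬renew_prescription ⊃ unfreeze_account), contraposes to O(¬unfreeze_account ⊃ renew_prescription); with O(¬unfreeze_account) we get O(renew_prescription).
The contrapositive of premise 11 (O(file_summons ⊃ ¬renew_prescription)) is O(renew_prescription ⊃ ¬file_summons), and O(renew_prescription) is already established, so O(¬file_summons).
The contrapositive of premise 10 (O(pay_taxes ⊃ file_summons)) is O(¬file_summons ⊃ ¬pay_taxes), and O(¬file_summons) is already established, so O(¬pay_taxes).
Premise 8 is O(¬pay_taxes ⊃ log_evidence); since O(¬pay_taxes), deontic closure gives O(log_evidence).
Premise 7 is O(stow_gear ⊃ ¬log_evidence); contrapositively O(log_evidence ⊃ ¬stow_gear). Since O(log_evidence) holds, K gives O(¬stow_gear).
Premise 2 is O(¬verify_minutes ⊃ stow_gear); contrapositively O(¬stow_gear ⊃ verify_minutes). Since O(¬stow_gear) holds, K gives O(verify_minutes).
Premises 3, 5, 6, 9 do not contribute to this derivation.
Hence verify_minutes is obligatory.

Obligatory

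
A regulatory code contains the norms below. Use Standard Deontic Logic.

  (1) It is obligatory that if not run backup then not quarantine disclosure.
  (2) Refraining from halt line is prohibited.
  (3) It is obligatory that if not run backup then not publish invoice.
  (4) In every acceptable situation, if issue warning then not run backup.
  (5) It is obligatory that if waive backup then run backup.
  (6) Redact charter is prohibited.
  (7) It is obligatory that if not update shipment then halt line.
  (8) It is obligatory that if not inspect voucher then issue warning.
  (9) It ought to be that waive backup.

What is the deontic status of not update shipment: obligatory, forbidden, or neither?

Premise 7 is O(¬update_shipment → halt_line); even if O(halt_line) held, inferring O(¬update_shipment) would be affirming the consequent — invalid.
No premise or chain of K-axiom applications forces O(¬update_shipment), and none forces O(update_shipment). So ¬update_shipment is neither obligatory nor forbidden under these norms.

Neither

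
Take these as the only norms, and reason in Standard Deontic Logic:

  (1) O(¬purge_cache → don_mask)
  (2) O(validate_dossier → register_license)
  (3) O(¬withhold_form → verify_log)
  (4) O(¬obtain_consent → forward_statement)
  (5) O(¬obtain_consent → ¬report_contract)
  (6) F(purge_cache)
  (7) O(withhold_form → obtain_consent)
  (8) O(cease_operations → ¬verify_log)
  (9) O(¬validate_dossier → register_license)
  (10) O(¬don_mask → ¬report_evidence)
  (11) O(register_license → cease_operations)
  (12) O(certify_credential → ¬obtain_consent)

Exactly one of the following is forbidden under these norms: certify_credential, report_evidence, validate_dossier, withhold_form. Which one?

Premises 2 and 9 cover both cases: O(validate_dossier → register_license) and O(¬validate_dossier → register_license). Since validate_dossier ∨ ¬validate_dossier is a tautology, O(register_license) follows.
Applying K to premise 11 (O(register_license → cease_operations)) and O(register_license) yields O(cease_operations).
From O(cease_operations) and premise 8, O(cease_operations → ¬verify_log), we obtain O(¬verify_log).
The contrapositive of premise 3 (O(¬withhold_form → verify_log)) is O(¬verify_log → withhold_form), and O(¬verify_log) is already established, so O(withhold_form).
With premise 7, O(withhold_form → obtain_consent), the K-axiom yields O(obtain_consent).
The contrapositive of premise 12 (O(certify_credential → ¬obtain_consent)) is O(obtain_consent → ¬certify_credential), and O(obtain_consent) is already established, so O(¬certify_credential).
So O(¬certify_credential) holds, i.e. certify_credential is forbidden. None of the other listed options is forbidden under the premises.

certify_credential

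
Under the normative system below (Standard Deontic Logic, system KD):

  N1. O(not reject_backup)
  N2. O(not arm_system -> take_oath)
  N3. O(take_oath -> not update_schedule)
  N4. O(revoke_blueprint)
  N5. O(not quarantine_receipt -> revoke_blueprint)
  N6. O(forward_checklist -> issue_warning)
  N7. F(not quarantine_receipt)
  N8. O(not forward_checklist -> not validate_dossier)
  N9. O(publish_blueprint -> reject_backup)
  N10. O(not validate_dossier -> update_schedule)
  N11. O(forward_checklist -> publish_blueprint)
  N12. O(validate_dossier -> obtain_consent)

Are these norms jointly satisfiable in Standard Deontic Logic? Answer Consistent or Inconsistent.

Premise 5 is O(not quarantine_receipt -> revoke_blueprint); even if O(revoke_blueprint) held, inferring O(not quarantine_receipt) would be affirming the consequent — invalid.
So O(not quarantine_receipt) is not derivable, and the apparent clash with O(quarantine_receipt) does not arise.
A world satisfying every obligation exists (e.g. arm_system=true, forward_checklist=false, issue_warning=false, obtain_consent=false, publish_blueprint=false, quarantine_receipt=true, reject_backup=false, revoke_blueprint=true, take_oath=false, update_schedule=true, validate_dossier=false); no atom is both obligatory and forbidden, so the set is consistent.

Consistent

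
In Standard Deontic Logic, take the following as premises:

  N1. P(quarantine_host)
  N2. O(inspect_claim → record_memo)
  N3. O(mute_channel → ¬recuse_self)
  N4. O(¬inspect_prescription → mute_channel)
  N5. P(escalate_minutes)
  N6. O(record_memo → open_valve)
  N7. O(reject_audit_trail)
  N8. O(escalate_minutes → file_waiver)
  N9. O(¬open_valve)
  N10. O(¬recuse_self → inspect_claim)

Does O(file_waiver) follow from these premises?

Premise 8 is O(escalate_minutes → file_waiver), but O(escalate_minutes) is not derivable from the premises (the permission P(escalate_minutes) asserts only ¬O(¬escalate_minutes), not O(escalate_minutes)), so it does not yield O(file_waiver).
No other premise forces O(file_waiver). An ideal world satisfying every premise can still have file_waiver false, so O(file_waiver) is not derivable.

No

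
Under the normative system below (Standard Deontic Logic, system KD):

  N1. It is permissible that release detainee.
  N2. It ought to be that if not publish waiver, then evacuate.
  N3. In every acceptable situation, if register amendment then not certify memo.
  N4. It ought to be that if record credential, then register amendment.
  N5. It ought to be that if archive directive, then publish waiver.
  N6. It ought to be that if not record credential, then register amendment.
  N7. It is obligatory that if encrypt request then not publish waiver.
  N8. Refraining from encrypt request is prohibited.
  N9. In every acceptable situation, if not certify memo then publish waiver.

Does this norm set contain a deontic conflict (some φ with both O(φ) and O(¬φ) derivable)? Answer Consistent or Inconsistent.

Premises 6 and 4 are O(¬record_credential → register_amendment) and O(record_credential → register_amendment); every ideal world satisfies ¬record_credential or record_credential, so in either case register_amendment holds — hence O(register_amendment).
Applying K to premise 3 (O(register_amendment → ¬certify_memo)) and O(register_amendment) yields O(¬certify_memo).
Applying K to premise 9 (O(¬certify_memo → publish_waiver)) and O(¬certify_memo) yields O(publish_waiver).
Premise 7 is O(encrypt_request → ¬publish_waiver); contrapositively O(publish_waiver → ¬encrypt_request). Since O(publish_waiver) holds, K gives O(¬encrypt_request).
Yet premise 8 is F(¬encrypt_request), i.e. O(encrypt_request).
We now have both O(¬encrypt_request) and O(encrypt_request) — encrypt_request is simultaneously obligatory and forbidden, violating the D-axiom.

Inconsistent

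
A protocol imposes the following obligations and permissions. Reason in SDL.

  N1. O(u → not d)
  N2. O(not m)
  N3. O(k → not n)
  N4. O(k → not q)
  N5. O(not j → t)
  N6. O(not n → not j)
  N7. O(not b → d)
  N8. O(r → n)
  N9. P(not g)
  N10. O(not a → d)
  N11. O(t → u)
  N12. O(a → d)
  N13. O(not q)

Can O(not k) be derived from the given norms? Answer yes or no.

Yes

Premises 10 and 12 are O(not a → d) and O(a → d); every ideal world satisfies not a or a, so in either case d holds — hence O(d).
The contrapositive of premise 1 (O(u → not d)) is O(d → not u), and O(d) is already established, so O(not u).
The contrapositive of premise 11 (O(t → u)) is O(not u → not t), and O(not u) is already established, so O(not t).
The contrapositive of premise 5 (O(not j → t)) is O(not t → j), and O(not t) is already established, so O(j).
The contrapositive of premise 6 (O(not n → not j)) is O(j → n), and O(j) is already established, so O(n).
Premise 3, O(k → not n), contraposes to O(n → not k); with O(n) we get O(not k).
Premises 2, 4, 7, 8, 9, 13 do not contribute to this derivation.
So O(not k) follows.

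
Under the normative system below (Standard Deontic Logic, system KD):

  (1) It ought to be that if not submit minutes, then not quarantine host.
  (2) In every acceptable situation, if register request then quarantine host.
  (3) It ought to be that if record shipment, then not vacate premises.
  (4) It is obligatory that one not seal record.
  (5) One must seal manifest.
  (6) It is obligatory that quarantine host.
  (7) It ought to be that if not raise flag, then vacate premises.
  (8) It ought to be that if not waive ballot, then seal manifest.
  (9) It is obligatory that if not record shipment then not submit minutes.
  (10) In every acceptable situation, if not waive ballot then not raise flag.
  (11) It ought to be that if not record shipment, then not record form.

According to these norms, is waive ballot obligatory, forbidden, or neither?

From premise 6 we have O(quarantine_host).
Premise 1, O(¬submit_minutes → ¬quarantine_host), contraposes to O(quarantine_host → submit_minutes); with O(quarantine_host) we get O(submit_minutes).
Premise 9 is O(¬record_shipment → ¬submit_minutes); contrapositively O(submit_minutes → record_shipment). Since O(submit_minutes) holds, K gives O(record_shipment).
With premise 3, O(record_shipment → ¬vacate_premises), the K-axiom yields O(¬vacate_premises).
Premise 7 is O(¬raise_flag → vacate_premises); contrapositively O(¬vacate_premises → raise_flag). Since O(¬vacate_premises) holds, K gives O(raise_flag).
Premise 10, O(¬waive_ballot → ¬raise_flag), contraposes to O(raise_flag → waive_ballot); with O(raise_flag) we get O(waive_ballot).
Premises 2, 4, 5, 8, 11 do not contribute to this derivation.
Hence waive_ballot is obligatory.

Obligatory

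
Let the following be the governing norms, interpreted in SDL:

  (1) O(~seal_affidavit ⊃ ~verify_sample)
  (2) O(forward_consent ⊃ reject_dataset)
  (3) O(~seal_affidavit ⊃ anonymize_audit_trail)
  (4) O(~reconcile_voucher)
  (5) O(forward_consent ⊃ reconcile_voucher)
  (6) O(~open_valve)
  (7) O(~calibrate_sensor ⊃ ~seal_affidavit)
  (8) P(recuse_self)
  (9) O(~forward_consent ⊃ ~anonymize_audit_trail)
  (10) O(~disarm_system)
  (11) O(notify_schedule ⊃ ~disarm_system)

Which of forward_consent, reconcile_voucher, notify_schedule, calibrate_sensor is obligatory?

Premise 4 gives O(~reconcile_voucher).
Premise 5 is O(forward_consent ⊃ reconcile_voucher); contrapositively O(~reconcile_voucher ⊃ ~forward_consent). Since O(~reconcile_voucher) holds, K gives O(~forward_consent).
From O(~forward_consent) and premise 9, O(~forward_consent ⊃ ~anonymize_audit_trail), we obtain O(~anonymize_audit_trail).
Premise 3 is O(~seal_affidavit ⊃ anonymize_audit_trail); contrapositively O(~anonymize_audit_trail ⊃ seal_affidavit). Since O(~anonymize_audit_trail) holds, K gives O(seal_affidavit).
The contrapositive of premise 7 (O(~calibrate_sensor ⊃ ~seal_affidavit)) is O(seal_affidavit ⊃ calibrate_sensor), and O(seal_affidavit) is already established, so O(calibrate_sensor).
So O(calibrate_sensor) holds — calibrate_sensor is obligatory. None of the other listed options is made obligatory by any chain of premises.

calibrate_sensor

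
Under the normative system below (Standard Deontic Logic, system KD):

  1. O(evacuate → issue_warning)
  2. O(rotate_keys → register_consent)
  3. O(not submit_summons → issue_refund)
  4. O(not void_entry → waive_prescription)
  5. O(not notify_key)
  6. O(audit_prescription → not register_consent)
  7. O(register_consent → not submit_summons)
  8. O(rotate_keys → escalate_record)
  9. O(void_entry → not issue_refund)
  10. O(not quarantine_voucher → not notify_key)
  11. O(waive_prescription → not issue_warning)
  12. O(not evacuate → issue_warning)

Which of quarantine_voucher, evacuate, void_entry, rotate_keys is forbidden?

rotate_keys

Premises 1 and 12 cover both cases: O(evacuate → issue_warning) and O(not evacuate → issue_warning). Since evacuate ∨ not evacuate is a tautology, O(issue_warning) follows.
Premise 11, O(waive_prescription → not issue_warning), contraposes to O(issue_warning → not waive_prescription); with O(issue_warning) we get O(not waive_prescription).
Premise 4, O(not void_entry → waive_prescription), contraposes to O(not waive_prescription → void_entry); with O(not waive_prescription) we get O(void_entry).
With premise 9, O(void_entry → not issue_refund), the K-axiom yields O(not issue_refund).
Premise 3, O(not submit_summons → issue_refund), contraposes to O(not issue_refund → submit_summons); with O(not issue_refund) we get O(submit_summons).
The contrapositive of premise 7 (O(register_consent → not submit_summons)) is O(submit_summons → not register_consent), and O(submit_summons) is already established, so O(not register_consent).
The contrapositive of premise 2 (O(rotate_keys → register_consent)) is O(not register_consent → not rotate_keys), and O(not register_consent) is already established, so O(not rotate_keys).
So O(not rotate_keys) holds, i.e. rotate_keys is forbidden. None of the other listed options is forbidden under the premises.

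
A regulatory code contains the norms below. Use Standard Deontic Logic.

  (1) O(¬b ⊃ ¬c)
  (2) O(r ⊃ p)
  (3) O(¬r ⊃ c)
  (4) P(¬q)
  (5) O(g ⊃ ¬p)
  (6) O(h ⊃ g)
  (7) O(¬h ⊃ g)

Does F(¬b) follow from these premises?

By case analysis on ¬h: premise 7 gives O(¬h ⊃ g) and premise 6 gives O(h ⊃ g), so O(g) either way.
From O(g) and premise 5, O(g ⊃ ¬p), we obtain O(¬p).
The contrapositive of premise 2 (O(r ⊃ p)) is O(¬p ⊃ ¬r), and O(¬p) is already established, so O(¬r).
From O(¬r) and premise 3, O(¬r ⊃ c), we obtain O(c).
Premise 1 is O(¬b ⊃ ¬c); contrapositively O(c ⊃ b). Since O(c) holds, K gives O(b).
Premise 4 does not contribute to this derivation.
So O(b) holds, i.e. F(¬b). The claim follows.

Yes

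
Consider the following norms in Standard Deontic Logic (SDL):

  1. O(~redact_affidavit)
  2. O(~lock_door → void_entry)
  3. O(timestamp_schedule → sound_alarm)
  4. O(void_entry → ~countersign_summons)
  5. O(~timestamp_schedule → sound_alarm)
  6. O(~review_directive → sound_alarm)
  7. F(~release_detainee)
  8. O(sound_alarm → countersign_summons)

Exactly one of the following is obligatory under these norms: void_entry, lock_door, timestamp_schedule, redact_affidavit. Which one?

lock_door

Premises 5 and 3 are O(~timestamp_schedule → sound_alarm) and O(timestamp_schedule → sound_alarm); every ideal world satisfies ~timestamp_schedule or timestamp_schedule, so in either case sound_alarm holds — hence O(sound_alarm).
With premise 8, O(sound_alarm → countersign_summons), the K-axiom yields O(countersign_summons).
Premise 4, O(void_entry → ~countersign_summons), contraposes to O(countersign_summons → ~void_entry); with O(countersign_summons) we get O(~void_entry).
Premise 2, O(~lock_door → void_entry), contraposes to O(~void_entry → lock_door); with O(~void_entry) we get O(lock_door).
So O(lock_door) holds — lock_door is obligatory. None of the other listed options is made obligatory by any chain of premises.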